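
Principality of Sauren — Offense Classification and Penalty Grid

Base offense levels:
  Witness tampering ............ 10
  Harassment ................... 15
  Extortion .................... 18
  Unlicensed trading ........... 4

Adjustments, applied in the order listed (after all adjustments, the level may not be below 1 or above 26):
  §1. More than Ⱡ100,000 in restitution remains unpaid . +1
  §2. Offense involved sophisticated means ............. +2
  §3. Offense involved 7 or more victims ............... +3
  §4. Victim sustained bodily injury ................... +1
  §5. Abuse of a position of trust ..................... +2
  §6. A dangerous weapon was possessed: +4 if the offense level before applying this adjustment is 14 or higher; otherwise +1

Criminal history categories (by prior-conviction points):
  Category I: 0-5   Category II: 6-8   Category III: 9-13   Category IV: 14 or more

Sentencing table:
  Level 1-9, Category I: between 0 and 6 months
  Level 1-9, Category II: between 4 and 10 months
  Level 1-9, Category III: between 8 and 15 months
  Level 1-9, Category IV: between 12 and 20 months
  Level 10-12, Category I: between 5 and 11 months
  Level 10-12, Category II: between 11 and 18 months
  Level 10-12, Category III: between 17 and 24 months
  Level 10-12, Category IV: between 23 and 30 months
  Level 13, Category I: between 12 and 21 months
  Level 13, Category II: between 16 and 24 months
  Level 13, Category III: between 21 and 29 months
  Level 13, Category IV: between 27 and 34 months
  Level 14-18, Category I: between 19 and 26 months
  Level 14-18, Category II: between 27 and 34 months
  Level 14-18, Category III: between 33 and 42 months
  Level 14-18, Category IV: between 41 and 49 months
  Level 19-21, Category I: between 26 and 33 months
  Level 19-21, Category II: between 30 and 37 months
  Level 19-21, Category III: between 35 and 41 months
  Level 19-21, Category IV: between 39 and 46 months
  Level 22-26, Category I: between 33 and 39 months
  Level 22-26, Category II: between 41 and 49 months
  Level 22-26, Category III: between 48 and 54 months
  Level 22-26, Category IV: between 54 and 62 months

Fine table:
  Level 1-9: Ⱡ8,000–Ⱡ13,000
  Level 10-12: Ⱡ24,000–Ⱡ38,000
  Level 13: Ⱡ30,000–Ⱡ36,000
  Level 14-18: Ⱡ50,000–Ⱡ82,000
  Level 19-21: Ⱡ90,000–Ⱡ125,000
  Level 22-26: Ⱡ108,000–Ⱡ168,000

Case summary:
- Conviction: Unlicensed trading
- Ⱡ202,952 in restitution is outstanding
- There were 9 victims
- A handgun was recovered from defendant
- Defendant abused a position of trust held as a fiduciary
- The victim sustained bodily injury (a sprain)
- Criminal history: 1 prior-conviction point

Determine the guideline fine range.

Base offense level for unlicensed trading: 4.
§1 applies: 4 + 1 = 5.
§2 does not apply.
§3 applies: 5 + 3 = 8.
§4 applies: 8 + 1 = 9.
§5 applies: 9 + 2 = 11.
§6 applies (level before this adjustment is 11 < 14, so +1): 11 + 1 = 12.
Final offense level: 12.
Level 12 falls in the 10-12 band.
Fine table: Level 10-12 → Ⱡ24,000–Ⱡ38,000.

Ⱡ24,000–Ⱡ38,000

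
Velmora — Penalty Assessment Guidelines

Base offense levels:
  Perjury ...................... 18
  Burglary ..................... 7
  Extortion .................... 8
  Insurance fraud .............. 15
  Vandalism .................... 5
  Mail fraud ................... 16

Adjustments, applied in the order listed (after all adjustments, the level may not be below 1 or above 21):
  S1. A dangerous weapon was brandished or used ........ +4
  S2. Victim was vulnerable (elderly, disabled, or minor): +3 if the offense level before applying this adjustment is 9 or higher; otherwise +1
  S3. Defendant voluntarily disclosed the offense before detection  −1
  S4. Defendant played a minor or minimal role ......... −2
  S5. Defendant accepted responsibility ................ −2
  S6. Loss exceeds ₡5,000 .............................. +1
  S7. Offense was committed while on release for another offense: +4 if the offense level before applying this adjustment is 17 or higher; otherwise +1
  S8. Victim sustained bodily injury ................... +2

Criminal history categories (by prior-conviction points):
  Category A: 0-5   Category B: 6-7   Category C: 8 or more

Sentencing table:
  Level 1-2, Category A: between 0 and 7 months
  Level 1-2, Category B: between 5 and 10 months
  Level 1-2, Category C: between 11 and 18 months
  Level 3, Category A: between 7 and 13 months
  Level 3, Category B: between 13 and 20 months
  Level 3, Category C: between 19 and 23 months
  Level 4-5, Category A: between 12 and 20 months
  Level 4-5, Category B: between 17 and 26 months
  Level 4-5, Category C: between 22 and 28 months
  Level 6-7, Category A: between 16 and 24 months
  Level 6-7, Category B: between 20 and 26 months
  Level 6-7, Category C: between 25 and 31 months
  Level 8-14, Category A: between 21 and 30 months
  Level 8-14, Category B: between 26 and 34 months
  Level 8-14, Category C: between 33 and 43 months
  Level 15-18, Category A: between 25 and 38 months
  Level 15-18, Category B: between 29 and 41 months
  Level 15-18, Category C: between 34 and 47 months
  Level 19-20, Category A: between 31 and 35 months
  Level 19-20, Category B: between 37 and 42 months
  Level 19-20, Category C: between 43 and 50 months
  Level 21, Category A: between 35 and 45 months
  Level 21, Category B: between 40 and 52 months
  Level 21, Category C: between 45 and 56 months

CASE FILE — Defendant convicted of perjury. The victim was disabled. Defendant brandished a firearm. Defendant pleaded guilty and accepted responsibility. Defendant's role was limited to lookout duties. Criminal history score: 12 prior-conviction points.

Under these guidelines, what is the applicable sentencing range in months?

Base offense level for perjury: 18.
S1 applies: 18 + 4 = 22.
S2 applies (level before this adjustment is 22 ≥ 9, so +3): 22 + 3 = 25.
S4 applies: 25 − 2 = 23.
S5 applies: 23 − 2 = 21.
S6 does not apply.
Final offense level: 21.
Criminal history: 12 prior points → Category C (8+).
Level 21 falls in the 21 band.
Grid: Level 21 × Category C = 45-56 months.

45-56 months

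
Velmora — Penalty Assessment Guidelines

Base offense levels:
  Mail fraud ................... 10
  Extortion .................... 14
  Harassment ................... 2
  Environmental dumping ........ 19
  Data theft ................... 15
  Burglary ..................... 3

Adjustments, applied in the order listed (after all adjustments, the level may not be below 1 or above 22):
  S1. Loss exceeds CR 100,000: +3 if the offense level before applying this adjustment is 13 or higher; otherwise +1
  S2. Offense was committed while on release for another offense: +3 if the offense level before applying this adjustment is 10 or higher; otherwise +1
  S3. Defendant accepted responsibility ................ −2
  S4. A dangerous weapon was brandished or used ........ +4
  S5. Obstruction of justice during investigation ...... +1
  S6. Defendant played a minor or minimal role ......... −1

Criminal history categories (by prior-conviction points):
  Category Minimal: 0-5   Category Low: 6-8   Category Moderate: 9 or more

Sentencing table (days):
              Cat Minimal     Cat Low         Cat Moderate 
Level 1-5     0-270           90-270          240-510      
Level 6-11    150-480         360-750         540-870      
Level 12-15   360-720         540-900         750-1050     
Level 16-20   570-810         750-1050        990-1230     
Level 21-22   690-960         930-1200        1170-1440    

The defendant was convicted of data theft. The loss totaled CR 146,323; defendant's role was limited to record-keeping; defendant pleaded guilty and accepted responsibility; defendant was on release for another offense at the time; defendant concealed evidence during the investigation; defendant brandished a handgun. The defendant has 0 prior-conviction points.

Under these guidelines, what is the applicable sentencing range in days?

Base offense level for data theft: 15.
S1 applies (level before this adjustment is 15 ≥ 13, so +3): 15 + 3 = 18.
S2 applies (level before this adjustment is 18 ≥ 10, so +3): 18 + 3 = 21.
S3 applies: 21 − 2 = 19.
S4 applies: 19 + 4 = 23.
S5 applies: 23 + 1 = 24.
S6 applies: 24 − 1 = 23.
Level 23 exceeds the maximum of 22; capped at 22.
Final offense level: 22.
Criminal history: 0 prior points → Category Minimal (0-5).
Level 22 falls in the 21-22 band.
Grid: Level 21-22 × Category Minimal = 690-960 days.

690-960 days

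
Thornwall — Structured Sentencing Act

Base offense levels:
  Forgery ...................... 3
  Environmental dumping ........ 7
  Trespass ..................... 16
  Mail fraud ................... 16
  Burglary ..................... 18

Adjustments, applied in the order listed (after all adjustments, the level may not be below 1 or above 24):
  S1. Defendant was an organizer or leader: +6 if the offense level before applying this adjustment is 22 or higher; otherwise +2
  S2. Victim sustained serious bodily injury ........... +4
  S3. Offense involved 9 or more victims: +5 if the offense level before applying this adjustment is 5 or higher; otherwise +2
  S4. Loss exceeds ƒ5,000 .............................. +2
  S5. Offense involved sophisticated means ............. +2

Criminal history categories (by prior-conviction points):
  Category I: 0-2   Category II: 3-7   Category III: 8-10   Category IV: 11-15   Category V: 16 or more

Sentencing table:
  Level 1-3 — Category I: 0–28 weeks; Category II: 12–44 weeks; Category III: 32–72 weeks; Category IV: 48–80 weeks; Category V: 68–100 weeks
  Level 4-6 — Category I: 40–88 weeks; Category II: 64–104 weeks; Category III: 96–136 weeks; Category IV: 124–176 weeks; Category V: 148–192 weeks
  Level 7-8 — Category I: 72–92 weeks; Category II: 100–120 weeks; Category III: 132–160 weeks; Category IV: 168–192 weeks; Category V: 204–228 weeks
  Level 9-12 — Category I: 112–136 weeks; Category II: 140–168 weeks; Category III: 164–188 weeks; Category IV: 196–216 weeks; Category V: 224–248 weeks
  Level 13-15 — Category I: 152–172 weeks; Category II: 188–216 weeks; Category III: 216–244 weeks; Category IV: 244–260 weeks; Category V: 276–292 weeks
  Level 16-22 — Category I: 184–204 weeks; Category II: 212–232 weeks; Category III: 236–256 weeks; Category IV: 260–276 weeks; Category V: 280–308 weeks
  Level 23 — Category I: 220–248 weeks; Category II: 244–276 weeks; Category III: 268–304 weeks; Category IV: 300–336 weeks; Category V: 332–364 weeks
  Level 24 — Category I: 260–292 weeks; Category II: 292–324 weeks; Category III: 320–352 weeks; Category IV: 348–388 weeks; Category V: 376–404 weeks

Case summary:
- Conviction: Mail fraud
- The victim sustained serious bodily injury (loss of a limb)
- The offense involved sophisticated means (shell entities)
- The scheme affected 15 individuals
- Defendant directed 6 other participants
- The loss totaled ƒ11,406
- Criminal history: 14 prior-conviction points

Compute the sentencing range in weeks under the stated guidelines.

348-388 weeks

Base offense level for mail fraud: 16.
S1 applies (level before this adjustment is 16 < 22, so +2): 16 + 2 = 18.
S2 applies: 18 + 4 = 22.
S3 applies (level before this adjustment is 22 ≥ 5, so +5): 22 + 5 = 27.
S4 applies: 27 + 2 = 29.
S5 applies: 29 + 2 = 31.
Level 31 exceeds the maximum of 24; capped at 24.
Final offense level: 24.
Criminal history: 14 prior points → Category IV (11-15).
Level 24 falls in the 24 band.
Grid: Level 24 × Category IV = 348-388 weeks.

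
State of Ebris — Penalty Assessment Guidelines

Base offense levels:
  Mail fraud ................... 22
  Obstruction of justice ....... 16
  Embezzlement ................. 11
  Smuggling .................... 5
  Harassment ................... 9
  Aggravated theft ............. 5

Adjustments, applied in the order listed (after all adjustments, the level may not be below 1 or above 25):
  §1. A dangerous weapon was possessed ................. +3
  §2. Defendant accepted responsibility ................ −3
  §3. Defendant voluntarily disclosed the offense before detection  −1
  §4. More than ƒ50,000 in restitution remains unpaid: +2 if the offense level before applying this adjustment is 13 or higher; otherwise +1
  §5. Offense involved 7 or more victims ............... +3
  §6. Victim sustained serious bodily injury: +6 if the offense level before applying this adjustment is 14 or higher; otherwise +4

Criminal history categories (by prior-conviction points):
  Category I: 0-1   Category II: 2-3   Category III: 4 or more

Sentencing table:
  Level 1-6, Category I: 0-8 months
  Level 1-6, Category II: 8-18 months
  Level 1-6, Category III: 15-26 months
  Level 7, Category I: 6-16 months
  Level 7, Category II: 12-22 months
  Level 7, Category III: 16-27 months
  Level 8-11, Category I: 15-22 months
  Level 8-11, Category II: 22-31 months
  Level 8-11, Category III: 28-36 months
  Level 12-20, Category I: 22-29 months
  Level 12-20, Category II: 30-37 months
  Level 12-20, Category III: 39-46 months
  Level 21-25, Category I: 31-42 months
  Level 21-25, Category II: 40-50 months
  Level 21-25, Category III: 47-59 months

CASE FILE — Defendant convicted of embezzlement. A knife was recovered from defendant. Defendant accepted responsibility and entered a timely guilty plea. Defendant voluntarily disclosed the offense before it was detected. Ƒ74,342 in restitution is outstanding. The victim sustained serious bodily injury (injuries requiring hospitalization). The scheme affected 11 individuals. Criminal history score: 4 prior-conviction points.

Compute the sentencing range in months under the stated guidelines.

39-46 months

Base offense level for embezzlement: 11.
§1 applies: 11 + 3 = 14.
§2 applies: 14 − 3 = 11.
§3 applies: 11 − 1 = 10.
§4 applies (level before this adjustment is 10 < 13, so +1): 10 + 1 = 11.
§5 applies: 11 + 3 = 14.
§6 applies (level before this adjustment is 14 ≥ 14, so +6): 14 + 6 = 20.
Final offense level: 20.
Criminal history: 4 prior points → Category III (4+).
Level 20 falls in the 12-20 band.
Grid: Level 12-20 × Category III = 39-46 months.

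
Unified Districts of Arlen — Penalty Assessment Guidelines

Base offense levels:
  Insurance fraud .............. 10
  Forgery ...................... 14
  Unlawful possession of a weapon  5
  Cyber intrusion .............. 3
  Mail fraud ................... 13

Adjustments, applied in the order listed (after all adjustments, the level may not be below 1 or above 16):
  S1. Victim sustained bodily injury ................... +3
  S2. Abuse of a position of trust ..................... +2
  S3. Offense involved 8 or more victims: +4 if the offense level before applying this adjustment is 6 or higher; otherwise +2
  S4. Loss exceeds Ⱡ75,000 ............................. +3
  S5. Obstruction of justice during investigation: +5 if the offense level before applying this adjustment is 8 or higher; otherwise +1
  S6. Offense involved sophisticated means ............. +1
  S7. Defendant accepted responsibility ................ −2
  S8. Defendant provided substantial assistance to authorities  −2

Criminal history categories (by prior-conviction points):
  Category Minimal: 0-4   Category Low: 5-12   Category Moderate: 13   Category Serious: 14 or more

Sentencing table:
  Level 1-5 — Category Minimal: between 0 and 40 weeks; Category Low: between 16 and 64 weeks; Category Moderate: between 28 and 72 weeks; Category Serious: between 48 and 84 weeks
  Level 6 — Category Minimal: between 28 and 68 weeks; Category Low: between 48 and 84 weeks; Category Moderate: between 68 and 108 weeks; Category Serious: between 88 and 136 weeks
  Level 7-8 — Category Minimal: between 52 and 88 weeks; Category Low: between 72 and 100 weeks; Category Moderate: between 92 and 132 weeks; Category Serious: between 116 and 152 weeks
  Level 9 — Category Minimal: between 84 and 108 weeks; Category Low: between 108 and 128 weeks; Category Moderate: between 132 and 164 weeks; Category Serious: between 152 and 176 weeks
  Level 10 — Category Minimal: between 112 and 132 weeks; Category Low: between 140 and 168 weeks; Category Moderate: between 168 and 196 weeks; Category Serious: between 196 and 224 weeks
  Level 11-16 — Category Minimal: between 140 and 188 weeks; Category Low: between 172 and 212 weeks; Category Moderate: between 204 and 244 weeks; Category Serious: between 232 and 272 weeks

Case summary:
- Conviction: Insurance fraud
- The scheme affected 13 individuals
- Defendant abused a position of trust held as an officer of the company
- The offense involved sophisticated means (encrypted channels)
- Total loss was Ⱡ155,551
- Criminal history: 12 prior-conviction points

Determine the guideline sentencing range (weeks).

Base offense level for insurance fraud: 10.
S1 does not apply.
S2 applies: 10 + 2 = 12.
S3 applies (level before this adjustment is 12 ≥ 6, so +4): 12 + 4 = 16.
S4 applies: 16 + 3 = 19.
S6 applies: 19 + 1 = 20.
S7 does not apply.
S8 does not apply.
Level 20 exceeds the maximum of 16; capped at 16.
Final offense level: 16.
Criminal history: 12 prior points → Category Low (5-12).
Level 16 falls in the 11-16 band.
Grid: Level 11-16 × Category Low = 172-212 weeks.

172-212 weeks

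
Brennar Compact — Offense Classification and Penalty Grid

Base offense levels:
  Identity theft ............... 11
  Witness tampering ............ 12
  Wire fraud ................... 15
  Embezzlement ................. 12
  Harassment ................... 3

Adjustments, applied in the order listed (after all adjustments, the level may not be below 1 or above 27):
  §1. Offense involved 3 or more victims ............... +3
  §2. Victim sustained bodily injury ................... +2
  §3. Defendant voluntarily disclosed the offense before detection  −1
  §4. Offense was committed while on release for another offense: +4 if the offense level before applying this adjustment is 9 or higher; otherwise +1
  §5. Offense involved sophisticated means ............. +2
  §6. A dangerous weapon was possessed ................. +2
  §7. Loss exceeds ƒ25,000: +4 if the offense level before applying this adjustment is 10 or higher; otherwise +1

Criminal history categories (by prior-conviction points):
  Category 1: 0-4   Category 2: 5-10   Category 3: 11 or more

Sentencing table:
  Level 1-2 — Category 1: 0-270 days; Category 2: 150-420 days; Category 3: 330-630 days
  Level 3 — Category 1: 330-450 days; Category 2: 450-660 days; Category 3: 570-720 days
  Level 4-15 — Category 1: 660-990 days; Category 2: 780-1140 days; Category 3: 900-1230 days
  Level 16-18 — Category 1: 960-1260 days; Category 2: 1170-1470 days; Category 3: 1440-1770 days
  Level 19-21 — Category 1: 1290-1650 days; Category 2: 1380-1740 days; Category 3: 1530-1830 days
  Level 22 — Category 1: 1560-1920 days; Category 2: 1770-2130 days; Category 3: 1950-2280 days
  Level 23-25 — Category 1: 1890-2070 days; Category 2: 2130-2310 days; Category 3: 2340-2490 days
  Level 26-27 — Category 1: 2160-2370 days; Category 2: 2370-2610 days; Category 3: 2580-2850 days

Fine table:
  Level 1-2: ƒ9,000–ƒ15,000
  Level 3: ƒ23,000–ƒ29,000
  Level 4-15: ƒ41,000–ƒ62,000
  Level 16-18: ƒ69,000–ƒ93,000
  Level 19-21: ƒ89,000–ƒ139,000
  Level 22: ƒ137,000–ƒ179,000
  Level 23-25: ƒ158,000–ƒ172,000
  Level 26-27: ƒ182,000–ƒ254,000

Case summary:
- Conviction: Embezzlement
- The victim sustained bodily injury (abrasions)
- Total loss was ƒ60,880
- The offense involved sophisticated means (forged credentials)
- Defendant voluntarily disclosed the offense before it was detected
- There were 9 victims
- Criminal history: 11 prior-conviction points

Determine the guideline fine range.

ƒ137,000–ƒ179,000

Base offense level for embezzlement: 12.
§1 applies: 12 + 3 = 15.
§2 applies: 15 + 2 = 17.
§3 applies: 17 − 1 = 16.
§4 does not apply.
§5 applies: 16 + 2 = 18.
§7 applies (level before this adjustment is 18 ≥ 10, so +4): 18 + 4 = 22.
Final offense level: 22.
Level 22 falls in the 22 band.
Fine table: Level 22 → ƒ137,000–ƒ179,000.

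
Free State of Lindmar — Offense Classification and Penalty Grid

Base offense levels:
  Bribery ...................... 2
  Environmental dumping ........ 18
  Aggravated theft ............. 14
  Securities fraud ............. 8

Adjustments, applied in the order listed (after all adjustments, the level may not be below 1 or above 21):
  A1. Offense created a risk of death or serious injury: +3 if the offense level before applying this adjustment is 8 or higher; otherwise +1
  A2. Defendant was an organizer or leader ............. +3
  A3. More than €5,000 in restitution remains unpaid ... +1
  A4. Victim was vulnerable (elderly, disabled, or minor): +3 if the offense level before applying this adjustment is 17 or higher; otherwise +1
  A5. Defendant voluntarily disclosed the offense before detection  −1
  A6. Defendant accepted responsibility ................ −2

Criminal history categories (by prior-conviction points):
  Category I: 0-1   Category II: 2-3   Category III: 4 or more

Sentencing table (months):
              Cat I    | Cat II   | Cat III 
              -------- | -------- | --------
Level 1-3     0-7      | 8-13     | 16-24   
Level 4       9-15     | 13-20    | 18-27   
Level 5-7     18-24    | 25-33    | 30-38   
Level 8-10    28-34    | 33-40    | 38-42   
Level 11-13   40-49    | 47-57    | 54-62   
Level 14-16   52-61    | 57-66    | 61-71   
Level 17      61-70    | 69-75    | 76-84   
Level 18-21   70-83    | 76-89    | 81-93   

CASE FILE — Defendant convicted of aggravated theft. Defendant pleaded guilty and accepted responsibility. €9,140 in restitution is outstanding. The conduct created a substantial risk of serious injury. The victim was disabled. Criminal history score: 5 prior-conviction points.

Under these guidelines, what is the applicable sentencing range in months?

Base offense level for aggravated theft: 14.
A1 applies (level before this adjustment is 14 ≥ 8, so +3): 14 + 3 = 17.
A3 applies: 17 + 1 = 18.
A4 applies (level before this adjustment is 18 ≥ 17, so +3): 18 + 3 = 21.
A5 does not apply.
A6 applies: 21 − 2 = 19.
Final offense level: 19.
Criminal history: 5 prior points → Category III (4+).
Level 19 falls in the 18-21 band.
Grid: Level 18-21 × Category III = 81-93 months.

81-93 months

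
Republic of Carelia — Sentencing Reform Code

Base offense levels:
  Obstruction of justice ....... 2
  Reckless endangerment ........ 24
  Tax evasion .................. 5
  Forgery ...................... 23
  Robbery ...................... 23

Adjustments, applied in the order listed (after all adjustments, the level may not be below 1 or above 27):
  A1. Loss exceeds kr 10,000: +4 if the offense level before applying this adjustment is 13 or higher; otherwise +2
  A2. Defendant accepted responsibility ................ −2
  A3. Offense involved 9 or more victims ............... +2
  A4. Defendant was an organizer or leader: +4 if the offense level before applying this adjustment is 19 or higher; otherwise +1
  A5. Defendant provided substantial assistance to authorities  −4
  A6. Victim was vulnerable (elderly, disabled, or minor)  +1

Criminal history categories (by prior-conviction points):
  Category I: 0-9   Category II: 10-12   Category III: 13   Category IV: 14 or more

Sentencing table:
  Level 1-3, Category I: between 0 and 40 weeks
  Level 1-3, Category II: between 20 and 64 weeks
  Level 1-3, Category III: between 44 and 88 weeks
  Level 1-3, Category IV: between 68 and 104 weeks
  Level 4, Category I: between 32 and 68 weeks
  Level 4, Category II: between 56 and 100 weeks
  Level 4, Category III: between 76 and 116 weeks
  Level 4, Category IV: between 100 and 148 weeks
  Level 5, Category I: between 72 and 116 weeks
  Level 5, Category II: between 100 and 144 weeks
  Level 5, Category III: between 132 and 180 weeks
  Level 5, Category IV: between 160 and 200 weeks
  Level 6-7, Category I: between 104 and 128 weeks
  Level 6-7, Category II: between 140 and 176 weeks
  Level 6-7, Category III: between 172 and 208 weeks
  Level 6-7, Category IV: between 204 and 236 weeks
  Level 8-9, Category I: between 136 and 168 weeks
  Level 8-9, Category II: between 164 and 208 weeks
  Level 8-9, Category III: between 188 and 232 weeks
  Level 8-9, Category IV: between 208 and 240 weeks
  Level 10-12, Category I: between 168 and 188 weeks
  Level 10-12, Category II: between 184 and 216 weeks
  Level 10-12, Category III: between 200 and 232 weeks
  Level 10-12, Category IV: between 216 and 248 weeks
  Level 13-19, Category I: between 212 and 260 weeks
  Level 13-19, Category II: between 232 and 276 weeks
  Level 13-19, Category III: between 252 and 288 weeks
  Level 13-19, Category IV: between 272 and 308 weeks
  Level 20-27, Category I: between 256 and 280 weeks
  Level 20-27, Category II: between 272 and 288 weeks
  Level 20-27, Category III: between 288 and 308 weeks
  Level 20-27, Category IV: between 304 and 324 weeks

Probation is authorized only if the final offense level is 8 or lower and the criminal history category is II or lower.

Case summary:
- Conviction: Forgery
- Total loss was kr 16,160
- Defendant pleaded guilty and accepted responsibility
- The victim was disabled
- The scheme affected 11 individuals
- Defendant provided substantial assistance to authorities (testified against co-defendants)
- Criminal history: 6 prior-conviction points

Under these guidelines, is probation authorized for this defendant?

No

Base offense level for forgery: 23.
A1 applies (level before this adjustment is 23 ≥ 13, so +4): 23 + 4 = 27.
A2 applies: 27 − 2 = 25.
A3 applies: 25 + 2 = 27.
A5 applies: 27 − 4 = 23.
A6 applies: 23 + 1 = 24.
Final offense level: 24.
Criminal history: 6 prior points → Category I (0-9).
Level 24 falls in the 20-27 band.
Grid: Level 20-27 × Category I = 256-280 weeks.
Probation check: level 24 > 8 and category I ≤ II → not eligible.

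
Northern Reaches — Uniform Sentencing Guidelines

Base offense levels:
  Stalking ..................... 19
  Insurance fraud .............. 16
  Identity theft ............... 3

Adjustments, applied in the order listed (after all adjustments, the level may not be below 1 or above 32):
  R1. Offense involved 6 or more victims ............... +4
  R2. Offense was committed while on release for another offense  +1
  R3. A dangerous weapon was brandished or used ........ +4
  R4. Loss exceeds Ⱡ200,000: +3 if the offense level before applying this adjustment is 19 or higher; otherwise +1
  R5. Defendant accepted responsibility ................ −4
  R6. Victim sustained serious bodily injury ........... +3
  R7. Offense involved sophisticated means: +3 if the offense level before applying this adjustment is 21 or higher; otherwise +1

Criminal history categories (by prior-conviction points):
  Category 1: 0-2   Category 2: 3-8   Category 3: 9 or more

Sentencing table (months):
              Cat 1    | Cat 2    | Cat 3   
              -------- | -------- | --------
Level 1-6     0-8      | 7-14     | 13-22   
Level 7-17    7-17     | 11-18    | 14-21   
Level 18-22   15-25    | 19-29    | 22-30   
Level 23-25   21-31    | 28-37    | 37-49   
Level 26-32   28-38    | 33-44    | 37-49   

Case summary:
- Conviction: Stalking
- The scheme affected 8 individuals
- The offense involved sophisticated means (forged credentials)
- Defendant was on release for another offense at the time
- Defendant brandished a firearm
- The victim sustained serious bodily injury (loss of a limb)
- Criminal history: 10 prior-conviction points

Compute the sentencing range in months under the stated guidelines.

37-49 months

Base offense level for stalking: 19.
R1 applies: 19 + 4 = 23.
R2 applies: 23 + 1 = 24.
R3 applies: 24 + 4 = 28.
R4 does not apply.
R5 does not apply.
R6 applies: 28 + 3 = 31.
R7 applies (level before this adjustment is 31 ≥ 21, so +3): 31 + 3 = 34.
Level 34 exceeds the maximum of 32; capped at 32.
Final offense level: 32.
Criminal history: 10 prior points → Category 3 (9+).
Level 32 falls in the 26-32 band.
Grid: Level 26-32 × Category 3 = 37-49 months.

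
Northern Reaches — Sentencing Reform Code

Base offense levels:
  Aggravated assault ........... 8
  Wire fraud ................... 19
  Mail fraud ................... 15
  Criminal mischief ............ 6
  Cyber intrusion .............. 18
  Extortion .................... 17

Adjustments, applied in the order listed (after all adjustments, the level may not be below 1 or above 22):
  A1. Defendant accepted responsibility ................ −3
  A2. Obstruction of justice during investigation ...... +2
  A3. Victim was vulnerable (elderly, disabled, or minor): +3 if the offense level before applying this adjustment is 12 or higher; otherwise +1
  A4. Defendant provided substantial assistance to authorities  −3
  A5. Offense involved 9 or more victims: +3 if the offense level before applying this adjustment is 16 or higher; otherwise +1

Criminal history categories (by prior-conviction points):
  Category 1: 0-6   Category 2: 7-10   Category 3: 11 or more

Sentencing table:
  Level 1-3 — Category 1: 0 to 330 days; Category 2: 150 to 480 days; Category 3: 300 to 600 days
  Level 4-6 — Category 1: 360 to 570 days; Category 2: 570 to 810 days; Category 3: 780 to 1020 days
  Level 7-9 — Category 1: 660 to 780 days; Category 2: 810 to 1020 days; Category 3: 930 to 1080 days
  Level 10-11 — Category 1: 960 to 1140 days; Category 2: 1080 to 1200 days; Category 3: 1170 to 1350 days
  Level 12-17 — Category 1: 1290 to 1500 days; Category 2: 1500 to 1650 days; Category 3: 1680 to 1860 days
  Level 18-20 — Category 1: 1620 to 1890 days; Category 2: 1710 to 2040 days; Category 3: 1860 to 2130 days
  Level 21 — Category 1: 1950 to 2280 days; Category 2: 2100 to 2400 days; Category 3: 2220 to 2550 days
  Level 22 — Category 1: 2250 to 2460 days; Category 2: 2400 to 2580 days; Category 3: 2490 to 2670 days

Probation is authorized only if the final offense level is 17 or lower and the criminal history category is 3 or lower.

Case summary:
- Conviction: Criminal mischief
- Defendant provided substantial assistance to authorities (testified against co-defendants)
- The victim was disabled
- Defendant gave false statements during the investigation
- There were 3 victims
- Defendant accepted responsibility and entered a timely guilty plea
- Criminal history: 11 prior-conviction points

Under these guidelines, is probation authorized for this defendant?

Yes

Base offense level for criminal mischief: 6.
A1 applies: 6 − 3 = 3.
A2 applies: 3 + 2 = 5.
A3 applies (level before this adjustment is 5 < 12, so +1): 5 + 1 = 6.
A4 applies: 6 − 3 = 3.
Final offense level: 3.
Criminal history: 11 prior points → Category 3 (11+).
Level 3 falls in the 1-3 band.
Grid: Level 1-3 × Category 3 = 300-600 days.
Probation check: level 3 ≤ 17 and category 3 ≤ 3 → eligible.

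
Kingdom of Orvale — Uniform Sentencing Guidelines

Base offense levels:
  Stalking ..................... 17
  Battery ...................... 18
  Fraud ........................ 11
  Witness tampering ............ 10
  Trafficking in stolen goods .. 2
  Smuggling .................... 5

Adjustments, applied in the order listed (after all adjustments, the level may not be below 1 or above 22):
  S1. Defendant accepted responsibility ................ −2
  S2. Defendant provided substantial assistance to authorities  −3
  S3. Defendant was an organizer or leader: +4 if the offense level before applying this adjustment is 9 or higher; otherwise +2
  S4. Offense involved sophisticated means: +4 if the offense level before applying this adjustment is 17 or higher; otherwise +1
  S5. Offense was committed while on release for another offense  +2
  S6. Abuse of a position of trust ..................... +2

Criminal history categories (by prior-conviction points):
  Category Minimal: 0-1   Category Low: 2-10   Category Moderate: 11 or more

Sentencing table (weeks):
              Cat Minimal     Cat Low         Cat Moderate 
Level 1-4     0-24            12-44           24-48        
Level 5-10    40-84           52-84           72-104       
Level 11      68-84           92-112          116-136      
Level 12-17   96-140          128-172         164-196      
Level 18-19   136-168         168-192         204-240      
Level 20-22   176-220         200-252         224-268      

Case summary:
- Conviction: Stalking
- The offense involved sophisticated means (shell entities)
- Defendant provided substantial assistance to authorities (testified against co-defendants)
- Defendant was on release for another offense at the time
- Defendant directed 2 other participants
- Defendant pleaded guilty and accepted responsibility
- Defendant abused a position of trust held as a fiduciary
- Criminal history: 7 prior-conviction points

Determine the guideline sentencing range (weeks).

Base offense level for stalking: 17.
S1 applies: 17 − 2 = 15.
S2 applies: 15 − 3 = 12.
S3 applies (level before this adjustment is 12 ≥ 9, so +4): 12 + 4 = 16.
S4 applies (level before this adjustment is 16 < 17, so +1): 16 + 1 = 17.
S5 applies: 17 + 2 = 19.
S6 applies: 19 + 2 = 21.
Final offense level: 21.
Criminal history: 7 prior points → Category Low (2-10).
Level 21 falls in the 20-22 band.
Grid: Level 20-22 × Category Low = 200-252 weeks.

200-252 weeks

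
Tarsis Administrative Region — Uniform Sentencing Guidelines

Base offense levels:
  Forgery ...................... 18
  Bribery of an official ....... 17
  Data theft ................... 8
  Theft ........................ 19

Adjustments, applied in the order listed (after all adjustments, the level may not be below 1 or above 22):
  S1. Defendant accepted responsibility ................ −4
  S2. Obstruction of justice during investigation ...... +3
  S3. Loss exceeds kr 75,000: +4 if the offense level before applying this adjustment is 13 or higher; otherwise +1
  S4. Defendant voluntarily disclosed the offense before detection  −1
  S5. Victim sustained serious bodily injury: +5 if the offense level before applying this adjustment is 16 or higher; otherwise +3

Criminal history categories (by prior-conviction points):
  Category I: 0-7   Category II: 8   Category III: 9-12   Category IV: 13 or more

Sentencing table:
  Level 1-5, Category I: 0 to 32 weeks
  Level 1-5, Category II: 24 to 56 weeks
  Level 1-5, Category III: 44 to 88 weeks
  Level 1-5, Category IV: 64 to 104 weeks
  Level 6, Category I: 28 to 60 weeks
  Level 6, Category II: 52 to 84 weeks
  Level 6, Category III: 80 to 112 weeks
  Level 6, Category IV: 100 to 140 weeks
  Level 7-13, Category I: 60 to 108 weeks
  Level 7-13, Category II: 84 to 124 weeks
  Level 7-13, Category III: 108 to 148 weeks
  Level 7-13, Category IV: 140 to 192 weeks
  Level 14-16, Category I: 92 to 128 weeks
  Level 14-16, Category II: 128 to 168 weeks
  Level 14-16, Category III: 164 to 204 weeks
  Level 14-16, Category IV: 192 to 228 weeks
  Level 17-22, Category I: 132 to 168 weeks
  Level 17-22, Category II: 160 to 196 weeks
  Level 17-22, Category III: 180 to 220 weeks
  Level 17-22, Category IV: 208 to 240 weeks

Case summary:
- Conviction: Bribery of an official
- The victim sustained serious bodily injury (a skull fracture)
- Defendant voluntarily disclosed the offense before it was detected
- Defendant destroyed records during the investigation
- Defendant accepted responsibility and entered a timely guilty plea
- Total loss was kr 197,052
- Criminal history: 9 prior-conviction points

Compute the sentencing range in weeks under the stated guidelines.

Base offense level for bribery of an official: 17.
S1 applies: 17 − 4 = 13.
S2 applies: 13 + 3 = 16.
S3 applies (level before this adjustment is 16 ≥ 13, so +4): 16 + 4 = 20.
S4 applies: 20 − 1 = 19.
S5 applies (level before this adjustment is 19 ≥ 16, so +5): 19 + 5 = 24.
Level 24 exceeds the maximum of 22; capped at 22.
Final offense level: 22.
Criminal history: 9 prior points → Category III (9-12).
Level 22 falls in the 17-22 band.
Grid: Level 17-22 × Category III = 180-220 weeks.

180-220 weeks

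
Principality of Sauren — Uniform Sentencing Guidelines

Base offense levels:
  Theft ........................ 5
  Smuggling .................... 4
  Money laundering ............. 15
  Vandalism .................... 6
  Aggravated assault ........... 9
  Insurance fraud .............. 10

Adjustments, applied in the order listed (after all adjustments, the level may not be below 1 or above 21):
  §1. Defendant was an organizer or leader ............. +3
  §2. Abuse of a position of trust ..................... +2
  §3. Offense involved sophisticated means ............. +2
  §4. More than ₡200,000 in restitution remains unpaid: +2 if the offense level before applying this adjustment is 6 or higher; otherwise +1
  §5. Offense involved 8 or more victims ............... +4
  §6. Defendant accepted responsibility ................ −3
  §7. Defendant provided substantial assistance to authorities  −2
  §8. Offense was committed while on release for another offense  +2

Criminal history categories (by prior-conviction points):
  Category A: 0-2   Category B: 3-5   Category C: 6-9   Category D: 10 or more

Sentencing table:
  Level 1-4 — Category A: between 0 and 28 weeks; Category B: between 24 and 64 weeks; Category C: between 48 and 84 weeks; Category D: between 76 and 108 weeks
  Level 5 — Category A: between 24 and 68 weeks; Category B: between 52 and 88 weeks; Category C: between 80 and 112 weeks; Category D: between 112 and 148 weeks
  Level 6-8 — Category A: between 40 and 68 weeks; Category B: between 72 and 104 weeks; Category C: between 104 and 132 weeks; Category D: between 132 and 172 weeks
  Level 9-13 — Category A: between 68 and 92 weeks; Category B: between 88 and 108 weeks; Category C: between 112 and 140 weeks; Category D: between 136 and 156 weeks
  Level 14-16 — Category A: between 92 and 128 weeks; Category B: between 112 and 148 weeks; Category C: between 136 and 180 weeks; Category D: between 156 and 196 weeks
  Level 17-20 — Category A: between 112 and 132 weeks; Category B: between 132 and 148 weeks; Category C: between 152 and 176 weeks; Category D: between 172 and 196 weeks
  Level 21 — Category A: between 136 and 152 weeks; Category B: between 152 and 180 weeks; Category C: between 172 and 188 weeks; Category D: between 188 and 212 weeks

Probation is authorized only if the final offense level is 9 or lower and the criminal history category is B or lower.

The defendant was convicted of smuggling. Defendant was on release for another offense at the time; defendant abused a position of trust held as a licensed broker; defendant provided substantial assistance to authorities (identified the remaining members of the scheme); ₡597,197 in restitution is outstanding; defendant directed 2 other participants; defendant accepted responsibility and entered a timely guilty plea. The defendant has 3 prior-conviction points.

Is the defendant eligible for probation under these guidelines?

Yes

Base offense level for smuggling: 4.
§1 applies: 4 + 3 = 7.
§2 applies: 7 + 2 = 9.
§4 applies (level before this adjustment is 9 ≥ 6, so +2): 9 + 2 = 11.
§6 applies: 11 − 3 = 8.
§7 applies: 8 − 2 = 6.
§8 applies: 6 + 2 = 8.
Final offense level: 8.
Criminal history: 3 prior points → Category B (3-5).
Level 8 falls in the 6-8 band.
Grid: Level 6-8 × Category B = 72-104 weeks.
Probation check: level 8 ≤ 9 and category B ≤ B → eligible.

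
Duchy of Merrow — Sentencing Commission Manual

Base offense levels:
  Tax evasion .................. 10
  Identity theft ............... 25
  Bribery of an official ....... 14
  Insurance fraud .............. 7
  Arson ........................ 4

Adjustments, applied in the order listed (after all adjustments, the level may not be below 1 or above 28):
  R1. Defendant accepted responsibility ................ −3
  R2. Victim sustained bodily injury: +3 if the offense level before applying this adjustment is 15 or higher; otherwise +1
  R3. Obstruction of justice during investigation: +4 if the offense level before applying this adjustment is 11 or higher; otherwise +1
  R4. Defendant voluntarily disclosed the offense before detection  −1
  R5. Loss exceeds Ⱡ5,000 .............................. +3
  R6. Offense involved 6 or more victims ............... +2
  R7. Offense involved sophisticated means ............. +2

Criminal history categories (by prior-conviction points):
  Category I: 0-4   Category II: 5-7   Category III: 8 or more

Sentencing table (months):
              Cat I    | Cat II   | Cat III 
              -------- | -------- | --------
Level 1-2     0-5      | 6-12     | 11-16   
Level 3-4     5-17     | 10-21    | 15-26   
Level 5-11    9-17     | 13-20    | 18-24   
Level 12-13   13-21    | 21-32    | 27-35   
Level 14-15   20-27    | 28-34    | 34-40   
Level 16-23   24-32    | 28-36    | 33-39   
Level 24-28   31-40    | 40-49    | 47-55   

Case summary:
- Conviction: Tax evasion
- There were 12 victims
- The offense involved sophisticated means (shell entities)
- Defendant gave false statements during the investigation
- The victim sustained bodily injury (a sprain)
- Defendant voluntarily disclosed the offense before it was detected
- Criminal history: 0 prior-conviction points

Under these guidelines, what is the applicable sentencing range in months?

24-32 months

Base offense level for tax evasion: 10.
R1 does not apply.
R2 applies (level before this adjustment is 10 < 15, so +1): 10 + 1 = 11.
R3 applies (level before this adjustment is 11 ≥ 11, so +4): 11 + 4 = 15.
R4 applies: 15 − 1 = 14.
R5 does not apply.
R6 applies: 14 + 2 = 16.
R7 applies: 16 + 2 = 18.
Final offense level: 18.
Criminal history: 0 prior points → Category I (0-4).
Level 18 falls in the 16-23 band.
Grid: Level 16-23 × Category I = 24-32 months.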